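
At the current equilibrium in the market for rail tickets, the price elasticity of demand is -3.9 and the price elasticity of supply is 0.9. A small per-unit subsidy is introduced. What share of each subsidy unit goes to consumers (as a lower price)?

For a small subsidy around the equilibrium, the benefit split depends on the relative slopes, which at a point are proportional to the elasticities.
Buyer share = εs/(εs + |εd|) = 0.9/(0.9 + 3.9) = 0.1875; seller share = |εd|/(εs + |εd|) = 0.8125.

Consumer share = 0.1875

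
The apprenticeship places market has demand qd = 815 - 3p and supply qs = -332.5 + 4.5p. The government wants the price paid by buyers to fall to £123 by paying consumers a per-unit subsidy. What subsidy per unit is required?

Required subsidy s = £50 per unit

At a buyer price of 123, quantity demanded is 815 − 3·123 = 446.
Sellers supply 446 only when they receive ps with -332.5 + 4.5·ps = 446, i.e. ps = 173.
s = ps − pb = 173 − 123 = 50.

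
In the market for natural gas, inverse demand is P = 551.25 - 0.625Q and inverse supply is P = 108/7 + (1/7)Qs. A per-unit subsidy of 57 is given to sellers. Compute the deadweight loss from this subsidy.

Deadweight loss = 90972/43

Pre-subsidy: 551.25 - 0.625Q = 108/7 + (1/7)Q gives Q* = 30006/43 and P* = 4950/43.
With the subsidy, sellers receive Ps = Pb + 57 for each unit, where Pb is the price buyers pay.
On the curves, Pb = 551.25 - 0.625Q and Ps = 108/7 + (1/7)Q; the wedge Ps − Pb = 57 gives 108/7 + (1/7)Q − (551.25 - 0.625Q) = 57, so Q' = 33198/43.
Then Pb = 551.25 − 0.625·(33198/43) = 2955/43 and Ps = 108/7 + (1/7)·(33198/43) = 5406/43.
The subsidy expands output by 33198/43 − 30006/43 = 3192/43 past the efficient level; on those units the gap between marginal cost and willingness to pay runs from 0 up to 57.
DWL = ½ × 57 × 3192/43 = 90972/43.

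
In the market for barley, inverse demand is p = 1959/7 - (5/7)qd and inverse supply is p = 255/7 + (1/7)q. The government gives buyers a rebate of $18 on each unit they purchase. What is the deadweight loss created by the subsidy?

Deadweight loss = $189

Pre-subsidy: 1959/7 - (5/7)q = 255/7 + (1/7)q gives q* = 284 and p* = 77.
With the rebate, buyers effectively pay pb = ps − 18, where ps is the price sellers receive.
On the curves, pb = 1959/7 - (5/7)q and ps = 255/7 + (1/7)q; the wedge ps − pb = 18 gives 255/7 + (1/7)q − (1959/7 - (5/7)q) = 18, so q' = 305.
Then pb = 1959/7 − (5/7)·305 = 62 and ps = 255/7 + (1/7)·305 = 80.
The subsidy expands output by 305 − 284 = 21 past the efficient level; on those units the gap between marginal cost and willingness to pay runs from 0 up to 18.
DWL = ½ × 18 × 21 = 189.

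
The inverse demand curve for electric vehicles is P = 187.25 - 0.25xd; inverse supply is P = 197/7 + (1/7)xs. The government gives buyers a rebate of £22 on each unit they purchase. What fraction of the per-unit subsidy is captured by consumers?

Pre-subsidy: 187.25 - 0.25x = 197/7 + (1/7)x gives x* = 405 and P* = 86.
With the rebate, buyers effectively pay Pb = Ps − 22, where Ps is the price sellers receive.
On the curves, Pb = 187.25 - 0.25x and Ps = 197/7 + (1/7)x; the wedge Ps − Pb = 22 gives 197/7 + (1/7)x − (187.25 - 0.25x) = 22, so x' = 461.
Then Pb = 187.25 − 0.25·461 = 72 and Ps = 197/7 + (1/7)·461 = 94.
Buyers' price falls by P* − Pb = 86 − 72 = 14; sellers' price rises by Ps − P* = 94 − 86 = 8.
So consumers capture 14/22 = 7/11 of each unit of subsidy.

Consumer share = 7/11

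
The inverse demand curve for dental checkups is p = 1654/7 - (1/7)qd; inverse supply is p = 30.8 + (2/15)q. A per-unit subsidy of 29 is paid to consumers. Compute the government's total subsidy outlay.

Government cost = 24621

Pre-subsidy: 1654/7 - (1/7)q = 30.8 + (2/15)q gives q* = 744 and p* = 130.
With the rebate, buyers effectively pay pb = ps − 29, where ps is the price sellers receive.
On the curves, pb = 1654/7 - (1/7)q and ps = 30.8 + (2/15)q; the wedge ps − pb = 29 gives 30.8 + (2/15)q − (1654/7 - (1/7)q) = 29, so q' = 849.
Then pb = 1654/7 − (1/7)·849 = 115 and ps = 30.8 + (2/15)·849 = 144.
Government outlay = subsidy × quantity = 29 × 849 = 24621.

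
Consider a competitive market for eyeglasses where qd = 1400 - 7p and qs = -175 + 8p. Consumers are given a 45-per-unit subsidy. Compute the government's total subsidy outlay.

Pre-subsidy: 1400 - 7p = -175 + 8p gives p* = 105, q* = 665.
With the rebate, buyers effectively pay pb = ps − 45, where ps is the price sellers receive.
Demand in terms of ps becomes qd = 1400 − 7(ps − 45) = 1715 - 7ps. Setting this equal to supply: 1715 - 7ps = -175 + 8ps, so ps = 126.
Buyers pay pb = 126 − 45 = 81; q' = -175 + 8·126 = 833.
Government outlay = subsidy × quantity = 45 × 833 = 37485.

Government cost = 37485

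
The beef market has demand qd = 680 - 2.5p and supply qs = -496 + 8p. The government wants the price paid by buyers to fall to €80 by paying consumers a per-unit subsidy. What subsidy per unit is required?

Required subsidy s = €42 per unit

At a buyer price of 80, quantity demanded is 680 − 2.5·80 = 480.
Sellers supply 480 only when they receive ps with -496 + 8·ps = 480, i.e. ps = 122.
s = ps − pb = 122 − 80 = 42.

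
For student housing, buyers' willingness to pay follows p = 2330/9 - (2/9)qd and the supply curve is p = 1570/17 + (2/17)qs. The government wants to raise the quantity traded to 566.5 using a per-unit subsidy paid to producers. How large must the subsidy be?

Required subsidy s = 26 per unit

At q = 566.5, from the demand curve buyers pay pb = 2330/9 − (2/9)·566.5 = 133; from the supply curve sellers need ps = 1570/17 + (2/17)·566.5 = 159.
The subsidy must fill the gap: s = ps − pb = 159 − 133 = 26.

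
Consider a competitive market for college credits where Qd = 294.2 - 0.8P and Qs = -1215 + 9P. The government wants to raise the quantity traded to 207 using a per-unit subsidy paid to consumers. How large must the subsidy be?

At Q = 207, invert demand for the buyer price: Pb = (294.2 − 207)/0.8 = 109; invert supply for the seller price: Ps = (207 − (-1215))/9 = 158.
The subsidy must fill the gap: s = Ps − Pb = 158 − 109 = 49.

Required subsidy s = 49 per unit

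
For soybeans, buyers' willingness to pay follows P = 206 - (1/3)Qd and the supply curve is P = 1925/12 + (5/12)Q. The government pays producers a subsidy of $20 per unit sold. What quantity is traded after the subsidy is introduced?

Q' = 787/9

Pre-subsidy: 206 - (1/3)Q = 1925/12 + (5/12)Q gives Q* = 547/9 and P* = 5015/27.
With the subsidy, sellers receive Ps = Pb + 20 for each unit, where Pb is the price buyers pay.
On the curves, Pb = 206 - (1/3)Q and Ps = 1925/12 + (5/12)Q; the wedge Ps − Pb = 20 gives 1925/12 + (5/12)Q − (206 - (1/3)Q) = 20, so Q' = 787/9.
Then Pb = 206 − (1/3)·(787/9) = 4775/27 and Ps = 1925/12 + (5/12)·(787/9) = 5315/27.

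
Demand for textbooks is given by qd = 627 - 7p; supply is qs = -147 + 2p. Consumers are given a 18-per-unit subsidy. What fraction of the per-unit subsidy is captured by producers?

Producer share = 7/9

Pre-subsidy: 627 - 7p = -147 + 2p gives p* = 86, q* = 25.
With the rebate, buyers effectively pay pb = ps − 18, where ps is the price sellers receive.
Demand in terms of ps becomes qd = 627 − 7(ps − 18) = 753 - 7ps. Setting this equal to supply: 753 - 7ps = -147 + 2ps, so ps = 100.
Buyers pay pb = 100 − 18 = 82; q' = -147 + 2·100 = 53.
Buyers' price falls by p* − pb = 86 − 82 = 4; sellers' price rises by ps − p* = 100 − 86 = 14.
So producers capture 14/18 = 7/9 of each unit of subsidy.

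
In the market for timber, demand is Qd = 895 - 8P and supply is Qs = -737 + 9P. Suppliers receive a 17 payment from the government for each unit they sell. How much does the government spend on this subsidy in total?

Pre-subsidy: 895 - 8P = -737 + 9P gives P* = 96, Q* = 127.
With the subsidy, sellers receive Ps = Pb + 17 for each unit, where Pb is the price buyers pay.
Supply in terms of Pb becomes Qs = -737 + 9(Pb + 17) = -584 + 9Pb. Setting this equal to demand: 895 - 8Pb = -584 + 9Pb, so Pb = 87.
Sellers receive Ps = 87 + 17 = 104; Q' = 895 − 8·87 = 199.
Government outlay = subsidy × quantity = 17 × 199 = 3383.

Government cost = 3383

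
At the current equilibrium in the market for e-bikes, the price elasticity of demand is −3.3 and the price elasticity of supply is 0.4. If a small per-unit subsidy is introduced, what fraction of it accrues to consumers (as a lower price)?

Consumer share = 4/37

For a small subsidy around the equilibrium, the benefit split depends on the relative slopes, which at a point are proportional to the elasticities.
Buyer share = εs/(εs + |εd|) = 0.4/(0.4 + 3.3) = 4/37; seller share = |εd|/(εs + |εd|) = 33/37.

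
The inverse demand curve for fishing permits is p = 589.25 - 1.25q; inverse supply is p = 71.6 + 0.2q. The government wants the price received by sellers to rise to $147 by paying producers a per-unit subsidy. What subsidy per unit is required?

Required subsidy s = $29 per unit

At a seller price of 147, quantity supplied is -358 + 5·147 = 377.
Buyers absorb 377 only when they pay pb = 589.25 − 1.25·377 = 118.
s = ps − pb = 147 − 118 = 29.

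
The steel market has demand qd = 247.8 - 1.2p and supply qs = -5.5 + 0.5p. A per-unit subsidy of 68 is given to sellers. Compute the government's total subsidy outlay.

Government cost = 6324

Pre-subsidy: 247.8 - 1.2p = -5.5 + 0.5p gives p* = 149, q* = 69.
With the subsidy, sellers receive ps = pb + 68 for each unit, where pb is the price buyers pay.
Supply in terms of pb becomes qs = -5.5 + 0.5(pb + 68) = 28.5 + 0.5pb. Setting this equal to demand: 247.8 - 1.2pb = 28.5 + 0.5pb, so pb = 129.
Sellers receive ps = 129 + 68 = 197; q' = 247.8 − 1.2·129 = 93.
Government outlay = subsidy × quantity = 68 × 93 = 6324.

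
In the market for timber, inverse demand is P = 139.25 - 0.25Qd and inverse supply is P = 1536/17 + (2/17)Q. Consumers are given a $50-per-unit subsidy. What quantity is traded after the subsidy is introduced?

Q' = 269

Pre-subsidy: 139.25 - 0.25Q = 1536/17 + (2/17)Q gives Q* = 133 and P* = 106.
With the rebate, buyers effectively pay Pb = Ps − 50, where Ps is the price sellers receive.
On the curves, Pb = 139.25 - 0.25Q and Ps = 1536/17 + (2/17)Q; the wedge Ps − Pb = 50 gives 1536/17 + (2/17)Q − (139.25 - 0.25Q) = 50, so Q' = 269.
Then Pb = 139.25 − 0.25·269 = 72 and Ps = 1536/17 + (2/17)·269 = 122.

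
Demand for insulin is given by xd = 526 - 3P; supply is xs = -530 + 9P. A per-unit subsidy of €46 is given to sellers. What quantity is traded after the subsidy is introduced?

Pre-subsidy: 526 - 3P = -530 + 9P gives P* = 88, x* = 262.
With the subsidy, sellers receive Ps = Pb + 46 for each unit, where Pb is the price buyers pay.
Supply in terms of Pb becomes xs = -530 + 9(Pb + 46) = -116 + 9Pb. Setting this equal to demand: 526 - 3Pb = -116 + 9Pb, so Pb = 53.5.
Sellers receive Ps = 53.5 + 46 = 99.5; x' = 526 − 3·53.5 = 365.5.

x' = 365.5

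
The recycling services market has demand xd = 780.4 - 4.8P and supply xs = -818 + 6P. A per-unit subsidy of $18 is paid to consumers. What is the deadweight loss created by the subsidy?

Pre-subsidy: 780.4 - 4.8P = -818 + 6P gives P* = 148, x* = 70.
With the rebate, buyers effectively pay Pb = Ps − 18, where Ps is the price sellers receive.
Demand in terms of Ps becomes xd = 780.4 − 4.8(Ps − 18) = 866.8 - 4.8Ps. Setting this equal to supply: 866.8 - 4.8Ps = -818 + 6Ps, so Ps = 156.
Buyers pay Pb = 156 − 18 = 138; x' = -818 + 6·156 = 118.
The subsidy expands output by 118 − 70 = 48 past the efficient level; on those units the gap between marginal cost and willingness to pay runs from 0 up to 18.
DWL = ½ × 18 × 48 = 432.

Deadweight loss = $432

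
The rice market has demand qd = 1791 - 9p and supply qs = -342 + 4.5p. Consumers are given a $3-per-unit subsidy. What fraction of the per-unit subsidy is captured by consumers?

Consumer share = 1/3

Pre-subsidy: 1791 - 9p = -342 + 4.5p gives p* = 158, q* = 369.
With the rebate, buyers effectively pay pb = ps − 3, where ps is the price sellers receive.
Demand in terms of ps becomes qd = 1791 − 9(ps − 3) = 1818 - 9ps. Setting this equal to supply: 1818 - 9ps = -342 + 4.5ps, so ps = 160.
Buyers pay pb = 160 − 3 = 157; q' = -342 + 4.5·160 = 378.
Buyers' price falls by p* − pb = 158 − 157 = 1; sellers' price rises by ps − p* = 160 − 158 = 2.
So consumers capture 1/3 = 1/3 of each unit of subsidy.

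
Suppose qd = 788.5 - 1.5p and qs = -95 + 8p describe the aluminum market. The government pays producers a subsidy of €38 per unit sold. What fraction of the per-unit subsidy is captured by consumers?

Pre-subsidy: 788.5 - 1.5p = -95 + 8p gives p* = 93, q* = 649.
With the subsidy, sellers receive ps = pb + 38 for each unit, where pb is the price buyers pay.
Supply in terms of pb becomes qs = -95 + 8(pb + 38) = 209 + 8pb. Setting this equal to demand: 788.5 - 1.5pb = 209 + 8pb, so pb = 61.
Sellers receive ps = 61 + 38 = 99; q' = 788.5 − 1.5·61 = 697.
Buyers' price falls by p* − pb = 93 − 61 = 32; sellers' price rises by ps − p* = 99 − 93 = 6.
So consumers capture 32/38 = 16/19 of each unit of subsidy.

Consumer share = 16/19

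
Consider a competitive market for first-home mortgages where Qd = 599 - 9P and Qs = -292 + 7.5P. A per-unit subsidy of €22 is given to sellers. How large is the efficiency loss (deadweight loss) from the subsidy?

Pre-subsidy: 599 - 9P = -292 + 7.5P gives P* = 54, Q* = 113.
With the subsidy, sellers receive Ps = Pb + 22 for each unit, where Pb is the price buyers pay.
Supply in terms of Pb becomes Qs = -292 + 7.5(Pb + 22) = -127 + 7.5Pb. Setting this equal to demand: 599 - 9Pb = -127 + 7.5Pb, so Pb = 44.
Sellers receive Ps = 44 + 22 = 66; Q' = 599 − 9·44 = 203.
The subsidy expands output by 203 − 113 = 90 past the efficient level; on those units the gap between marginal cost and willingness to pay runs from 0 up to 22.
DWL = ½ × 22 × 90 = 990.

Deadweight loss = €990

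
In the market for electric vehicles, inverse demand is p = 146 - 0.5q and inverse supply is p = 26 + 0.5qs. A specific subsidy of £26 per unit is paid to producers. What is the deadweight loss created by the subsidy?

Pre-subsidy: 146 - 0.5q = 26 + 0.5q gives q* = 120 and p* = 86.
With the subsidy, sellers receive ps = pb + 26 for each unit, where pb is the price buyers pay.
On the curves, pb = 146 - 0.5q and ps = 26 + 0.5q; the wedge ps − pb = 26 gives 26 + 0.5q − (146 - 0.5q) = 26, so q' = 146.
Then pb = 146 − 0.5·146 = 73 and ps = 26 + 0.5·146 = 99.
The subsidy expands output by 146 − 120 = 26 past the efficient level; on those units the gap between marginal cost and willingness to pay runs from 0 up to 26.
DWL = ½ × 26 × 26 = 338.

Deadweight loss = £338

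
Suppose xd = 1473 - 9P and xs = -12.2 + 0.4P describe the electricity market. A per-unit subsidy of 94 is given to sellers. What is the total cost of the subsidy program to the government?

Pre-subsidy: 1473 - 9P = -12.2 + 0.4P gives P* = 158, x* = 51.
With the subsidy, sellers receive Ps = Pb + 94 for each unit, where Pb is the price buyers pay.
Supply in terms of Pb becomes xs = -12.2 + 0.4(Pb + 94) = 25.4 + 0.4Pb. Setting this equal to demand: 1473 - 9Pb = 25.4 + 0.4Pb, so Pb = 154.
Sellers receive Ps = 154 + 94 = 248; x' = 1473 − 9·154 = 87.
Government outlay = subsidy × quantity = 94 × 87 = 8178.

Government cost = 8178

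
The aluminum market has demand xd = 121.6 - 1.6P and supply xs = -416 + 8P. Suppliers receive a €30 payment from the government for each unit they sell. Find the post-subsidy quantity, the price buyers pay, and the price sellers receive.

x' = 72; buyers pay €31; sellers receive €61

Pre-subsidy: 121.6 - 1.6P = -416 + 8P gives P* = 56, x* = 32.
With the subsidy, sellers receive Ps = Pb + 30 for each unit, where Pb is the price buyers pay.
Supply in terms of Pb becomes xs = -416 + 8(Pb + 30) = -176 + 8Pb. Setting this equal to demand: 121.6 - 1.6Pb = -176 + 8Pb, so Pb = 31.
Sellers receive Ps = 31 + 30 = 61; x' = 121.6 − 1.6·31 = 72.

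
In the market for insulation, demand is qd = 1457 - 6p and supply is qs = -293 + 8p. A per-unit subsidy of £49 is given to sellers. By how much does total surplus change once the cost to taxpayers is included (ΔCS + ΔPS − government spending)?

Pre-subsidy: 1457 - 6p = -293 + 8p gives p* = 125, q* = 707.
With the subsidy, sellers receive ps = pb + 49 for each unit, where pb is the price buyers pay.
Supply in terms of pb becomes qs = -293 + 8(pb + 49) = 99 + 8pb. Setting this equal to demand: 1457 - 6pb = 99 + 8pb, so pb = 97.
Sellers receive ps = 97 + 49 = 146; q' = 1457 − 6·97 = 875.
ΔCS = ½(707 + 875)(125 − 97) = 22148; ΔPS = ½(707 + 875)(146 − 125) = 16611.
Government spending = 49 × 875 = 42875.
Net change = 22148 + 16611 − 42875 = -4116. The loss equals the DWL triangle ½·49·168.

Net change in total surplus = -£4116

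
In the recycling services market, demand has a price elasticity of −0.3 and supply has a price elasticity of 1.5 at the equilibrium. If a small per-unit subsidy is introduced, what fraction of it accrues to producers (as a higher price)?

For a small subsidy around the equilibrium, the benefit split depends on the relative slopes, which at a point are proportional to the elasticities.
Buyer share = εs/(εs + |εd|) = 1.5/(1.5 + 0.3) = 5/6; seller share = |εd|/(εs + |εd|) = 1/6.
So producers capture 1/6 of the subsidy.

Producer share = 1/6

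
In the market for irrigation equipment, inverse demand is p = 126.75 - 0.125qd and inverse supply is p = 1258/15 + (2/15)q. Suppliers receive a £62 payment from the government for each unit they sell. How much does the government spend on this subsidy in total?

Pre-subsidy: 126.75 - 0.125q = 1258/15 + (2/15)q gives q* = 166 and p* = 106.
With the subsidy, sellers receive ps = pb + 62 for each unit, where pb is the price buyers pay.
On the curves, pb = 126.75 - 0.125q and ps = 1258/15 + (2/15)q; the wedge ps − pb = 62 gives 1258/15 + (2/15)q − (126.75 - 0.125q) = 62, so q' = 406.
Then pb = 126.75 − 0.125·406 = 76 and ps = 1258/15 + (2/15)·406 = 138.
Government outlay = subsidy × quantity = 62 × 406 = 25172.

Government cost = £25172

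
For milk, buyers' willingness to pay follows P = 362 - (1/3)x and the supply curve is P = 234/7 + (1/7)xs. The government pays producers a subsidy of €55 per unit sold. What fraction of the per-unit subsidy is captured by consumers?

Pre-subsidy: 362 - (1/3)x = 234/7 + (1/7)x gives x* = 690 and P* = 132.
With the subsidy, sellers receive Ps = Pb + 55 for each unit, where Pb is the price buyers pay.
On the curves, Pb = 362 - (1/3)x and Ps = 234/7 + (1/7)x; the wedge Ps − Pb = 55 gives 234/7 + (1/7)x − (362 - (1/3)x) = 55, so x' = 805.5.
Then Pb = 362 − (1/3)·805.5 = 93.5 and Ps = 234/7 + (1/7)·805.5 = 148.5.
Buyers' price falls by P* − Pb = 132 − 93.5 = 38.5; sellers' price rises by Ps − P* = 148.5 − 132 = 16.5.
So consumers capture 38.5/55 = 0.7 of each unit of subsidy.

Consumer share = 0.7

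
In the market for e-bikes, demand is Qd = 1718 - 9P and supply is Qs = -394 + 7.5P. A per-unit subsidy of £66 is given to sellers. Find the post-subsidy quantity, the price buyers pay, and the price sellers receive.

Q' = 836; buyers pay £98; sellers receive £164

Pre-subsidy: 1718 - 9P = -394 + 7.5P gives P* = 128, Q* = 566.
With the subsidy, sellers receive Ps = Pb + 66 for each unit, where Pb is the price buyers pay.
Supply in terms of Pb becomes Qs = -394 + 7.5(Pb + 66) = 101 + 7.5Pb. Setting this equal to demand: 1718 - 9Pb = 101 + 7.5Pb, so Pb = 98.
Sellers receive Ps = 98 + 66 = 164; Q' = 1718 − 9·98 = 836.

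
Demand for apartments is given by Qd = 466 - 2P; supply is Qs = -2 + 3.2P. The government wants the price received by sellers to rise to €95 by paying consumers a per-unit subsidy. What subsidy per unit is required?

Required subsidy s = €13 per unit

At a seller price of 95, quantity supplied is -2 + 3.2·95 = 302.
Buyers absorb 302 only when they pay Pb with 466 − 2·Pb = 302, i.e. Pb = 82.
s = Ps − Pb = 95 − 82 = 13.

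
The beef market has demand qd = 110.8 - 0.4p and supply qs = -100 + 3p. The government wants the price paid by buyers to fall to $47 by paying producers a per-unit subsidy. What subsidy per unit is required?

At a buyer price of 47, quantity demanded is 110.8 − 0.4·47 = 92.
Sellers supply 92 only when they receive ps with -100 + 3·ps = 92, i.e. ps = 64.
s = ps − pb = 64 − 47 = 17.

Required subsidy s = $17 per unit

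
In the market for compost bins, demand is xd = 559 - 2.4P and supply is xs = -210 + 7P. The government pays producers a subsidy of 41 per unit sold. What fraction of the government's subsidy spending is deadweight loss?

DWL / government spending = 246/2927

Pre-subsidy: 559 - 2.4P = -210 + 7P gives P* = 3845/47, x* = 17045/47.
With the subsidy, sellers receive Ps = Pb + 41 for each unit, where Pb is the price buyers pay.
Supply in terms of Pb becomes xs = -210 + 7(Pb + 41) = 77 + 7Pb. Setting this equal to demand: 559 - 2.4Pb = 77 + 7Pb, so Pb = 2410/47.
Sellers receive Ps = 2410/47 + 41 = 4337/47; x' = 559 − 2.4·(2410/47) = 20489/47.
ΔCS = ½(17045/47 + 20489/47)(3845/47 − 2410/47) = 26930645/2209; ΔPS = ½(17045/47 + 20489/47)(4337/47 − 3845/47) = 9233364/2209.
Government spending = 41 × 20489/47 = 840049/47.
DWL = ½ × 41 × (20489/47 − 17045/47) = 70602/47; fraction = (70602/47) / (840049/47) = 246/2927.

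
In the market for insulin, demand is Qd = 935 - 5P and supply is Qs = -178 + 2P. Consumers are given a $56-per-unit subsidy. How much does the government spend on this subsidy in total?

Government cost = $12320

Pre-subsidy: 935 - 5P = -178 + 2P gives P* = 159, Q* = 140.
With the rebate, buyers effectively pay Pb = Ps − 56, where Ps is the price sellers receive.
Demand in terms of Ps becomes Qd = 935 − 5(Ps − 56) = 1215 - 5Ps. Setting this equal to supply: 1215 - 5Ps = -178 + 2Ps, so Ps = 199.
Buyers pay Pb = 199 − 56 = 143; Q' = -178 + 2·199 = 220.
Government outlay = subsidy × quantity = 56 × 220 = 12320.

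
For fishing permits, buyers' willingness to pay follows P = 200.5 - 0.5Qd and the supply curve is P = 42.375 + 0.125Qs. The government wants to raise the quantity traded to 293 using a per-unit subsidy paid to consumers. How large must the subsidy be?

Required subsidy s = 25 per unit

At Q = 293, from the demand curve buyers pay Pb = 200.5 − 0.5·293 = 54; from the supply curve sellers need Ps = 42.375 + 0.125·293 = 79.
The subsidy must fill the gap: s = Ps − Pb = 79 − 54 = 25.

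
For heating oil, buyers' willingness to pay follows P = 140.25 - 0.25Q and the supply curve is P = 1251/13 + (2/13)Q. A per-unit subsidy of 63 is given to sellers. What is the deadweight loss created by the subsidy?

Pre-subsidy: 140.25 - 0.25Q = 1251/13 + (2/13)Q gives Q* = 109 and P* = 113.
With the subsidy, sellers receive Ps = Pb + 63 for each unit, where Pb is the price buyers pay.
On the curves, Pb = 140.25 - 0.25Q and Ps = 1251/13 + (2/13)Q; the wedge Ps − Pb = 63 gives 1251/13 + (2/13)Q − (140.25 - 0.25Q) = 63, so Q' = 265.
Then Pb = 140.25 − 0.25·265 = 74 and Ps = 1251/13 + (2/13)·265 = 137.
The subsidy expands output by 265 − 109 = 156 past the efficient level; on those units the gap between marginal cost and willingness to pay runs from 0 up to 63.
DWL = ½ × 63 × 156 = 4914.

Deadweight loss = 4914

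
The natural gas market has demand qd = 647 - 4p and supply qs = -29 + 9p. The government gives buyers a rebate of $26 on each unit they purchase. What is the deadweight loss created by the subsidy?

Deadweight loss = $936

Pre-subsidy: 647 - 4p = -29 + 9p gives p* = 52, q* = 439.
With the rebate, buyers effectively pay pb = ps − 26, where ps is the price sellers receive.
Demand in terms of ps becomes qd = 647 − 4(ps − 26) = 751 - 4ps. Setting this equal to supply: 751 - 4ps = -29 + 9ps, so ps = 60.
Buyers pay pb = 60 − 26 = 34; q' = -29 + 9·60 = 511.
The subsidy expands output by 511 − 439 = 72 past the efficient level; on those units the gap between marginal cost and willingness to pay runs from 0 up to 26.
DWL = ½ × 26 × 72 = 936.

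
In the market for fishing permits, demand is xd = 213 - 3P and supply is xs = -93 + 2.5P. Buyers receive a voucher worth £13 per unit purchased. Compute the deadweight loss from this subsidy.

Pre-subsidy: 213 - 3P = -93 + 2.5P gives P* = 612/11, x* = 507/11.
With the rebate, buyers effectively pay Pb = Ps − 13, where Ps is the price sellers receive.
Demand in terms of Ps becomes xd = 213 − 3(Ps − 13) = 252 - 3Ps. Setting this equal to supply: 252 - 3Ps = -93 + 2.5Ps, so Ps = 690/11.
Buyers pay Pb = 690/11 − 13 = 547/11; x' = -93 + 2.5·(690/11) = 702/11.
The subsidy expands output by 702/11 − 507/11 = 195/11 past the efficient level; on those units the gap between marginal cost and willingness to pay runs from 0 up to 13.
DWL = ½ × 13 × 195/11 = 2535/22.

Deadweight loss = 2535/22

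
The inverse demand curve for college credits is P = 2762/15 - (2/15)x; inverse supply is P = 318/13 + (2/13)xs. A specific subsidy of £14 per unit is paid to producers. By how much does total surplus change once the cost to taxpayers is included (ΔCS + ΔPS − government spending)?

Net change in total surplus = -£341.25

Pre-subsidy: 2762/15 - (2/15)x = 318/13 + (2/13)x gives x* = 556 and P* = 110.
With the subsidy, sellers receive Ps = Pb + 14 for each unit, where Pb is the price buyers pay.
On the curves, Pb = 2762/15 - (2/15)x and Ps = 318/13 + (2/13)x; the wedge Ps − Pb = 14 gives 318/13 + (2/13)x − (2762/15 - (2/15)x) = 14, so x' = 604.75.
Then Pb = 2762/15 − (2/15)·604.75 = 103.5 and Ps = 318/13 + (2/13)·604.75 = 117.5.
ΔCS = ½(556 + 604.75)(110 − 103.5) = 3772.4375; ΔPS = ½(556 + 604.75)(117.5 − 110) = 4352.8125.
Government spending = 14 × 604.75 = 8466.5.
Net change = 3772.4375 + 4352.8125 − 8466.5 = -341.25. The loss equals the DWL triangle ½·14·48.75.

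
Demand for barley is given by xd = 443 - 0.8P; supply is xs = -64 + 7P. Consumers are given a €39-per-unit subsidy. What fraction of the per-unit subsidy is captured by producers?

Pre-subsidy: 443 - 0.8P = -64 + 7P gives P* = 65, x* = 391.
With the rebate, buyers effectively pay Pb = Ps − 39, where Ps is the price sellers receive.
Demand in terms of Ps becomes xd = 443 − 0.8(Ps − 39) = 474.2 - 0.8Ps. Setting this equal to supply: 474.2 - 0.8Ps = -64 + 7Ps, so Ps = 69.
Buyers pay Pb = 69 − 39 = 30; x' = -64 + 7·69 = 419.
Buyers' price falls by P* − Pb = 65 − 30 = 35; sellers' price rises by Ps − P* = 69 − 65 = 4.
So producers capture 4/39 = 4/39 of each unit of subsidy.

Producer share = 4/39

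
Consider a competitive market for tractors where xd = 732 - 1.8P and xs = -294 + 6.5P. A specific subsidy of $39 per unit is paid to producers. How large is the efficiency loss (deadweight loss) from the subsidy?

Pre-subsidy: 732 - 1.8P = -294 + 6.5P gives P* = 10260/83, x* = 42288/83.
With the subsidy, sellers receive Ps = Pb + 39 for each unit, where Pb is the price buyers pay.
Supply in terms of Pb becomes xs = -294 + 6.5(Pb + 39) = -40.5 + 6.5Pb. Setting this equal to demand: 732 - 1.8Pb = -40.5 + 6.5Pb, so Pb = 7725/83.
Sellers receive Ps = 7725/83 + 39 = 10962/83; x' = 732 − 1.8·(7725/83) = 46851/83.
The subsidy expands output by 46851/83 − 42288/83 = 4563/83 past the efficient level; on those units the gap between marginal cost and willingness to pay runs from 0 up to 39.
DWL = ½ × 39 × 4563/83 = 177957/166.

Deadweight loss = 177957/166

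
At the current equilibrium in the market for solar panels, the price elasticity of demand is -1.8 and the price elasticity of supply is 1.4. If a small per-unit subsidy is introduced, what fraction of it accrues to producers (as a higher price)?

Producer share = 0.5625

For a small subsidy around the equilibrium, the benefit split depends on the relative slopes, which at a point are proportional to the elasticities.
Buyer share = εs/(εs + |εd|) = 1.4/(1.4 + 1.8) = 0.4375; seller share = |εd|/(εs + |εd|) = 0.5625.
So producers capture 0.5625 of the subsidy.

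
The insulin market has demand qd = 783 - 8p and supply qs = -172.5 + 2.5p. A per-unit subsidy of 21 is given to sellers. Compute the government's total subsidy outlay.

Government cost = 1995

Pre-subsidy: 783 - 8p = -172.5 + 2.5p gives p* = 91, q* = 55.
With the subsidy, sellers receive ps = pb + 21 for each unit, where pb is the price buyers pay.
Supply in terms of pb becomes qs = -172.5 + 2.5(pb + 21) = -120 + 2.5pb. Setting this equal to demand: 783 - 8pb = -120 + 2.5pb, so pb = 86.
Sellers receive ps = 86 + 21 = 107; q' = 783 − 8·86 = 95.
Government outlay = subsidy × quantity = 21 × 95 = 1995.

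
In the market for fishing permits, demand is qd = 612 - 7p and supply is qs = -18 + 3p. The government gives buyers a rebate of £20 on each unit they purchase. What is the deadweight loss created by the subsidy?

Deadweight loss = £420

Pre-subsidy: 612 - 7p = -18 + 3p gives p* = 63, q* = 171.
With the rebate, buyers effectively pay pb = ps − 20, where ps is the price sellers receive.
Demand in terms of ps becomes qd = 612 − 7(ps − 20) = 752 - 7ps. Setting this equal to supply: 752 - 7ps = -18 + 3ps, so ps = 77.
Buyers pay pb = 77 − 20 = 57; q' = -18 + 3·77 = 213.
The subsidy expands output by 213 − 171 = 42 past the efficient level; on those units the gap between marginal cost and willingness to pay runs from 0 up to 20.
DWL = ½ × 20 × 42 = 420.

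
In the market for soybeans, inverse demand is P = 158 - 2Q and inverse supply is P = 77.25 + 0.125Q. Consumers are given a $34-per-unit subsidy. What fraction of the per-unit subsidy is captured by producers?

Producer share = 1/17

Pre-subsidy: 158 - 2Q = 77.25 + 0.125Q gives Q* = 38 and P* = 82.
With the rebate, buyers effectively pay Pb = Ps − 34, where Ps is the price sellers receive.
On the curves, Pb = 158 - 2Q and Ps = 77.25 + 0.125Q; the wedge Ps − Pb = 34 gives 77.25 + 0.125Q − (158 - 2Q) = 34, so Q' = 54.
Then Pb = 158 − 2·54 = 50 and Ps = 77.25 + 0.125·54 = 84.
Buyers' price falls by P* − Pb = 82 − 50 = 32; sellers' price rises by Ps − P* = 84 − 82 = 2.
So producers capture 2/34 = 1/17 of each unit of subsidy.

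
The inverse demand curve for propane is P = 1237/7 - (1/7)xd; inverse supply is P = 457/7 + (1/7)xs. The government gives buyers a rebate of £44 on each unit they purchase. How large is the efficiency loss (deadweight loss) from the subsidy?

Pre-subsidy: 1237/7 - (1/7)x = 457/7 + (1/7)x gives x* = 390 and P* = 121.
With the rebate, buyers effectively pay Pb = Ps − 44, where Ps is the price sellers receive.
On the curves, Pb = 1237/7 - (1/7)x and Ps = 457/7 + (1/7)x; the wedge Ps − Pb = 44 gives 457/7 + (1/7)x − (1237/7 - (1/7)x) = 44, so x' = 544.
Then Pb = 1237/7 − (1/7)·544 = 99 and Ps = 457/7 + (1/7)·544 = 143.
The subsidy expands output by 544 − 390 = 154 past the efficient level; on those units the gap between marginal cost and willingness to pay runs from 0 up to 44.
DWL = ½ × 44 × 154 = 3388.

Deadweight loss = £3388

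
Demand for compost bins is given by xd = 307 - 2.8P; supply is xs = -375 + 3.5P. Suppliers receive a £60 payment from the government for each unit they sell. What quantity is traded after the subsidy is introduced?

x' = 875/9

Pre-subsidy: 307 - 2.8P = -375 + 3.5P gives P* = 6820/63, x* = 35/9.
With the subsidy, sellers receive Ps = Pb + 60 for each unit, where Pb is the price buyers pay.
Supply in terms of Pb becomes xs = -375 + 3.5(Pb + 60) = -165 + 3.5Pb. Setting this equal to demand: 307 - 2.8Pb = -165 + 3.5Pb, so Pb = 4720/63.
Sellers receive Ps = 4720/63 + 60 = 8500/63; x' = 307 − 2.8·(4720/63) = 875/9.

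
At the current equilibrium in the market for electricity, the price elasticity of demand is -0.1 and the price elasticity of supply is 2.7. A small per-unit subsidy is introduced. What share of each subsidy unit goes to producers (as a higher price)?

For a small subsidy around the equilibrium, the benefit split depends on the relative slopes, which at a point are proportional to the elasticities.
Buyer share = εs/(εs + |εd|) = 2.7/(2.7 + 0.1) = 27/28; seller share = |εd|/(εs + |εd|) = 1/28.
So producers capture 1/28 of the subsidy.

Producer share = 1/28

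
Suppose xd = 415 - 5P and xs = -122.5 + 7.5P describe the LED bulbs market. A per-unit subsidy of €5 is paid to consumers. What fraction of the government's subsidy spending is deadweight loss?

Pre-subsidy: 415 - 5P = -122.5 + 7.5P gives P* = 43, x* = 200.
With the rebate, buyers effectively pay Pb = Ps − 5, where Ps is the price sellers receive.
Demand in terms of Ps becomes xd = 415 − 5(Ps − 5) = 440 - 5Ps. Setting this equal to supply: 440 - 5Ps = -122.5 + 7.5Ps, so Ps = 45.
Buyers pay Pb = 45 − 5 = 40; x' = -122.5 + 7.5·45 = 215.
ΔCS = ½(200 + 215)(43 − 40) = 622.5; ΔPS = ½(200 + 215)(45 − 43) = 415.
Government spending = 5 × 215 = 1075.
DWL = ½ × 5 × (215 − 200) = 37.5; fraction = 37.5 / 1075 = 3/86.

DWL / government spending = 3/86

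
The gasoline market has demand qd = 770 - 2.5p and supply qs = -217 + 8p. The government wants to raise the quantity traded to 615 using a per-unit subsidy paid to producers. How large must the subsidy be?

At q = 615, invert demand for the buyer price: pb = (770 − 615)/2.5 = 62; invert supply for the seller price: ps = (615 − (-217))/8 = 104.
The subsidy must fill the gap: s = ps − pb = 104 − 62 = 42.

Required subsidy s = 42 per unit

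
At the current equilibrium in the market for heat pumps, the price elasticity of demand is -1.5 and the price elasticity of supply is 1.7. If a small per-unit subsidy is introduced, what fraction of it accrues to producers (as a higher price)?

Producer share = 0.46875

For a small subsidy around the equilibrium, the benefit split depends on the relative slopes, which at a point are proportional to the elasticities.
Buyer share = εs/(εs + |εd|) = 1.7/(1.7 + 1.5) = 0.53125; seller share = |εd|/(εs + |εd|) = 0.46875.
So producers capture 0.46875 of the subsidy.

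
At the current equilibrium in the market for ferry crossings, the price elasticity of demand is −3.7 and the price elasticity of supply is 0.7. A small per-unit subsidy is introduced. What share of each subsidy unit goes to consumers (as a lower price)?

For a small subsidy around the equilibrium, the benefit split depends on the relative slopes, which at a point are proportional to the elasticities.
Buyer share = εs/(εs + |εd|) = 0.7/(0.7 + 3.7) = 7/44; seller share = |εd|/(εs + |εd|) = 37/44.

Consumer share = 7/44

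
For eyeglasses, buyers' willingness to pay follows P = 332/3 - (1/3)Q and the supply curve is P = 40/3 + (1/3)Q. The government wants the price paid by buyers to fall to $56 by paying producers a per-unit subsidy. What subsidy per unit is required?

At a buyer price of 56, quantity demanded is 332 − 3·56 = 164.
Sellers supply 164 only when they receive Ps = 40/3 + (1/3)·164 = 68.
s = Ps − Pb = 68 − 56 = 12.

Required subsidy s = $12 per unit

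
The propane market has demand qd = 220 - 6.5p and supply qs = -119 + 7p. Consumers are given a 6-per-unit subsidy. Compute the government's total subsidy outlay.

Government cost = 462

Pre-subsidy: 220 - 6.5p = -119 + 7p gives p* = 226/9, q* = 511/9.
With the rebate, buyers effectively pay pb = ps − 6, where ps is the price sellers receive.
Demand in terms of ps becomes qd = 220 − 6.5(ps − 6) = 259 - 6.5ps. Setting this equal to supply: 259 - 6.5ps = -119 + 7ps, so ps = 28.
Buyers pay pb = 28 − 6 = 22; q' = -119 + 7·28 = 77.
Government outlay = subsidy × quantity = 6 × 77 = 462.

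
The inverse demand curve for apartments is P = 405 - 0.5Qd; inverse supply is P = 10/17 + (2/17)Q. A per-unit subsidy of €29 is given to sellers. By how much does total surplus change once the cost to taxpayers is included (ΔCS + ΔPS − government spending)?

Pre-subsidy: 405 - 0.5Q = 10/17 + (2/17)Q gives Q* = 13750/21 and P* = 1630/21.
With the subsidy, sellers receive Ps = Pb + 29 for each unit, where Pb is the price buyers pay.
On the curves, Pb = 405 - 0.5Q and Ps = 10/17 + (2/17)Q; the wedge Ps − Pb = 29 gives 10/17 + (2/17)Q − (405 - 0.5Q) = 29, so Q' = 4912/7.
Then Pb = 405 − 0.5·(4912/7) = 379/7 and Ps = 10/17 + (2/17)·(4912/7) = 582/7.
ΔCS = ½(13750/21 + 4912/7)(1630/21 − 379/7) = 7021799/441; ΔPS = ½(13750/21 + 4912/7)(582/7 − 1630/21) = 1652188/441.
Government spending = 29 × 4912/7 = 142448/7.
Net change = 7021799/441 + 1652188/441 − 142448/7 = -14297/21. The loss equals the DWL triangle ½·29·986/21.

Net change in total surplus = -14297/21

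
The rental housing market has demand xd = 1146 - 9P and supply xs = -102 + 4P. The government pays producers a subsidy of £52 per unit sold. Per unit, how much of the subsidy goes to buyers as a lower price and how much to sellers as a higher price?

Buyers gain £16 per unit; sellers gain £36 per unit

Pre-subsidy: 1146 - 9P = -102 + 4P gives P* = 96, x* = 282.
With the subsidy, sellers receive Ps = Pb + 52 for each unit, where Pb is the price buyers pay.
Supply in terms of Pb becomes xs = -102 + 4(Pb + 52) = 106 + 4Pb. Setting this equal to demand: 1146 - 9Pb = 106 + 4Pb, so Pb = 80.
Sellers receive Ps = 80 + 52 = 132; x' = 1146 − 9·80 = 426.
Buyers' price falls by P* − Pb = 96 − 80 = 16; sellers' price rises by Ps − P* = 132 − 96 = 36.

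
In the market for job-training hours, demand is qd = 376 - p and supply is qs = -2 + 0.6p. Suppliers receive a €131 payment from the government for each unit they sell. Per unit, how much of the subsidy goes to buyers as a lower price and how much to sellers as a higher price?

Buyers gain €49.125 per unit; sellers gain €81.875 per unit

Pre-subsidy: 376 - p = -2 + 0.6p gives p* = 236.25, q* = 139.75.
With the subsidy, sellers receive ps = pb + 131 for each unit, where pb is the price buyers pay.
Supply in terms of pb becomes qs = -2 + 0.6(pb + 131) = 76.6 + 0.6pb. Setting this equal to demand: 376 - pb = 76.6 + 0.6pb, so pb = 187.125.
Sellers receive ps = 187.125 + 131 = 318.125; q' = 376 − 1·187.125 = 188.875.
Buyers' price falls by p* − pb = 236.25 − 187.125 = 49.125; sellers' price rises by ps − p* = 318.125 − 236.25 = 81.875.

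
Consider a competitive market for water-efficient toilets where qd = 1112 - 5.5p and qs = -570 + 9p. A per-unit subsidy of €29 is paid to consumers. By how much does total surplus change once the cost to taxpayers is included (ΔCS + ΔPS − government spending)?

Net change in total surplus = -€1435.5

Pre-subsidy: 1112 - 5.5p = -570 + 9p gives p* = 116, q* = 474.
With the rebate, buyers effectively pay pb = ps − 29, where ps is the price sellers receive.
Demand in terms of ps becomes qd = 1112 − 5.5(ps − 29) = 1271.5 - 5.5ps. Setting this equal to supply: 1271.5 - 5.5ps = -570 + 9ps, so ps = 127.
Buyers pay pb = 127 − 29 = 98; q' = -570 + 9·127 = 573.
ΔCS = ½(474 + 573)(116 − 98) = 9423; ΔPS = ½(474 + 573)(127 − 116) = 5758.5.
Government spending = 29 × 573 = 16617.
Net change = 9423 + 5758.5 − 16617 = -1435.5. The loss equals the DWL triangle ½·29·99.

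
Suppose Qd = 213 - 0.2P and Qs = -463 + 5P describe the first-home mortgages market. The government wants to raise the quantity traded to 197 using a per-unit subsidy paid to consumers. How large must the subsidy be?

Required subsidy s = 52 per unit

At Q = 197, invert demand for the buyer price: Pb = (213 − 197)/0.2 = 80; invert supply for the seller price: Ps = (197 − (-463))/5 = 132.
The subsidy must fill the gap: s = Ps − Pb = 132 − 80 = 52.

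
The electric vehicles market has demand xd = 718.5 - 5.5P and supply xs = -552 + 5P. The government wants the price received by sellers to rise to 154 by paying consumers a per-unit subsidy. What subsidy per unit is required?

Required subsidy s = 63 per unit

At a seller price of 154, quantity supplied is -552 + 5·154 = 218.
Buyers absorb 218 only when they pay Pb with 718.5 − 5.5·Pb = 218, i.e. Pb = 91.
s = Ps − Pb = 154 − 91 = 63.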